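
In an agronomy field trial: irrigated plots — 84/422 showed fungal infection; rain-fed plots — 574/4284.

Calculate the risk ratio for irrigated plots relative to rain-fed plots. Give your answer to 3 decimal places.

risk, irrigated plots = 84/422 = 0.1991
risk, rain-fed plots = 574/4284 = 0.1340
RR = 0.1991 / 0.1340 = 1.486

1.486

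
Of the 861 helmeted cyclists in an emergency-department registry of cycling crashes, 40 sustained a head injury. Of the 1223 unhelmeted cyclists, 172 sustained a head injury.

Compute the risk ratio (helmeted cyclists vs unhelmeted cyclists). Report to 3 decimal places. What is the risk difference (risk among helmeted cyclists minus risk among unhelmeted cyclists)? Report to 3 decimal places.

risk, helmeted cyclists = 40/861 = 0.04646
risk, unhelmeted cyclists = 172/1223 = 0.14064
RR = 0.04646 / 0.14064 = 0.330
risk difference = 0.04646 − 0.14064 = -0.094

RR = 0.330; RD = -0.094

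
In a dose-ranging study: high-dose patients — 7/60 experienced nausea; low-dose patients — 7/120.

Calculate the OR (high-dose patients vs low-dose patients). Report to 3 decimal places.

OR = (7 × 113) / (53 × 7) = 791/371 ≈ 2.132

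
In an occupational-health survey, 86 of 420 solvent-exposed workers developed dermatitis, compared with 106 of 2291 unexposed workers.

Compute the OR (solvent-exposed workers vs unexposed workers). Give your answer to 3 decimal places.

5.308

odds, solvent-exposed workers = 86/334 = 0.25749
odds, unexposed workers = 106/2185 = 0.04851
OR = 0.25749 / 0.04851 = 5.308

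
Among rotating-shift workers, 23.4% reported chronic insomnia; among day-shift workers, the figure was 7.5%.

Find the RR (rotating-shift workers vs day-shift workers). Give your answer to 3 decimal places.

RR = 0.2340 / 0.0750 = 3.120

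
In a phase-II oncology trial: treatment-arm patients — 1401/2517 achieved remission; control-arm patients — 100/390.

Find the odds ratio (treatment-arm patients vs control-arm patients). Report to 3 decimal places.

OR = (1401 × 290) / (1116 × 100) = 406290/111600 ≈ 3.641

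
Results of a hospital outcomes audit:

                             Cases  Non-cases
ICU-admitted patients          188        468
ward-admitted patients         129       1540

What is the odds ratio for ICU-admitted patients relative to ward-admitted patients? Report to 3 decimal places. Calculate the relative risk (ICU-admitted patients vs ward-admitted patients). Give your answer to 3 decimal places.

OR = 4.796; RR = 3.708

OR = (188 × 1540) / (468 × 129) = 289520/60372 ≈ 4.796
risk, ICU-admitted patients = 188/656 = 0.2866
risk, ward-admitted patients = 129/1669 = 0.0773
RR = 0.2866 / 0.0773 = 3.708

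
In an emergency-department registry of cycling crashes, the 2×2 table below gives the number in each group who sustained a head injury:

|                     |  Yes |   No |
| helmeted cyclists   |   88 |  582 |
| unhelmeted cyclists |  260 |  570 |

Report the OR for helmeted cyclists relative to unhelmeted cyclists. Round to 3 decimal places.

OR = (88 × 570) / (582 × 260) = 50160/151320 ≈ 0.331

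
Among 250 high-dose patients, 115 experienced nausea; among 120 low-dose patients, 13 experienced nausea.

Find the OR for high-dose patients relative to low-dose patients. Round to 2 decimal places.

odds, high-dose patients = 115/135 = 0.8519
odds, low-dose patients = 13/107 = 0.1215
OR = 0.8519 / 0.1215 = 7.01

7.01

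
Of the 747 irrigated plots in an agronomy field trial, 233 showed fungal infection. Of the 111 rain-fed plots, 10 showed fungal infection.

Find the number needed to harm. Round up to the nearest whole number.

NNH ≈ 5

risk, irrigated plots = 233/747 = 0.311914
risk, rain-fed plots = 10/111 = 0.090090
absolute risk difference = 0.221824
1 / 0.221824 = 4.508 → round up → 5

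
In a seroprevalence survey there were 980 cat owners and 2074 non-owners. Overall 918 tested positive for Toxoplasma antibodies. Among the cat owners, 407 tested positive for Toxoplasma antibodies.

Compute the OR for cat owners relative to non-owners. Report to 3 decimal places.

cat owners without the outcome: 980 − 407 = 573
non-owners with the outcome: 918 − 407 = 511
non-owners without the outcome: 2074 − 511 = 1563
odds, cat owners = 407/573 = 0.7103
odds, non-owners = 511/1563 = 0.3269
OR = 0.7103 / 0.3269 = 2.173

OR = 2.173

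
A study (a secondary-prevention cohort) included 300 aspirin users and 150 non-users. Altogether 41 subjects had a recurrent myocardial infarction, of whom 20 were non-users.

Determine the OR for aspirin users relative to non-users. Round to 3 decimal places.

0.489

aspirin users with the outcome: 41 − 20 = 21
aspirin users without the outcome: 300 − 21 = 279
non-users without the outcome: 150 − 20 = 130
OR = (21 × 130) / (279 × 20) = 2730/5580 ≈ 0.489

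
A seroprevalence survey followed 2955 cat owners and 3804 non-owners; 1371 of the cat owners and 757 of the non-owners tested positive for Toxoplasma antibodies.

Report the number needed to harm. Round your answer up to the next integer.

4

risk, cat owners = 1371/2955 = 0.463959
risk, non-owners = 757/3804 = 0.199001
absolute risk difference = 0.264958
1 / 0.264958 = 3.774 → round up → 4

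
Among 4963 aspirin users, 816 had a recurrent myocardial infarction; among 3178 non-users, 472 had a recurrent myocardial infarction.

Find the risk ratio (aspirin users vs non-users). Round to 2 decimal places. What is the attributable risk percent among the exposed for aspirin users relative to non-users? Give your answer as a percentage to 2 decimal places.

RR = 1.11; AR% = 9.67%

risk, aspirin users = 816/4963 = 0.1644
risk, non-users = 472/3178 = 0.1485
RR = 0.1644 / 0.1485 = 1.11
AR% = (0.1644 − 0.1485) / 0.1644 = 0.0967 → 9.67%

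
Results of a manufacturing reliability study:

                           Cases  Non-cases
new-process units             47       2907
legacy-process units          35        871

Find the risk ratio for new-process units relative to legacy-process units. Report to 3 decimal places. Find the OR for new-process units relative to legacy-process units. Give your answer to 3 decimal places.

risk, new-process units = 47/2954 = 0.01591
risk, legacy-process units = 35/906 = 0.03863
RR = 0.01591 / 0.03863 = 0.412
OR = (47 × 871) / (2907 × 35) = 40937/101745 ≈ 0.402

RR = 0.412; OR = 0.402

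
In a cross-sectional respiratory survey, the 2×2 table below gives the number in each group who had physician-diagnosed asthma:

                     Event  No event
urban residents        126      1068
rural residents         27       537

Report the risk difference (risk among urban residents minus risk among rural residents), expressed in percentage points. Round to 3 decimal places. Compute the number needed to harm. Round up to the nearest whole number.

RD = 5.766; NNH = 18

risk, urban residents = 126/1194 = 0.10553
risk, rural residents = 27/564 = 0.04787
risk difference = 0.10553 − 0.04787 = 0.05766 → 5.766 percentage points
absolute risk difference = 0.057655
1 / 0.057655 = 17.345 → round up → 18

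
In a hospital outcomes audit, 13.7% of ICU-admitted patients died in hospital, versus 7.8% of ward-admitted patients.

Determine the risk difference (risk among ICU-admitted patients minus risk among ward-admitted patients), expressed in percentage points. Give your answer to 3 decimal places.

risk difference = 0.1370 − 0.0780 = 0.0590 → 5.900 percentage points

5.900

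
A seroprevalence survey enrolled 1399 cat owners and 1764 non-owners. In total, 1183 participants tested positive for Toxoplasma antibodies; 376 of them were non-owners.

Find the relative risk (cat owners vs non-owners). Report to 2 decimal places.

cat owners with the outcome: 1183 − 376 = 807
cat owners without the outcome: 1399 − 807 = 592
non-owners without the outcome: 1764 − 376 = 1388
risk, cat owners = 807/1399 = 0.5768
risk, non-owners = 376/1764 = 0.2132
RR = 0.5768 / 0.2132 = 2.71

RR ≈ 2.71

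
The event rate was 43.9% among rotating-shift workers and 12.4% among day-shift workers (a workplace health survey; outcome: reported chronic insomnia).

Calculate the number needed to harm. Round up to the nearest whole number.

NNH = 4

absolute risk difference = 0.315000
1 / 0.315000 = 3.175 → round up → 4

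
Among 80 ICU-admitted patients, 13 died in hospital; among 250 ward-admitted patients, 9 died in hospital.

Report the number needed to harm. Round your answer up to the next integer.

risk, ICU-admitted patients = 13/80 = 0.162500
risk, ward-admitted patients = 9/250 = 0.036000
absolute risk difference = 0.126500
1 / 0.126500 = 7.905 → round up → 8

8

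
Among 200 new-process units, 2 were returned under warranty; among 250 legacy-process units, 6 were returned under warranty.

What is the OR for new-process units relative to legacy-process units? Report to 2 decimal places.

OR = (2 × 244) / (198 × 6) = 488/1188 ≈ 0.41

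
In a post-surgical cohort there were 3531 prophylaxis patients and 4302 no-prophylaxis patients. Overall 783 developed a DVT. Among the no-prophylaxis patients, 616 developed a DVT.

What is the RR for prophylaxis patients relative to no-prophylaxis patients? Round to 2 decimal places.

0.33

prophylaxis patients with the outcome: 783 − 616 = 167
prophylaxis patients without the outcome: 3531 − 167 = 3364
no-prophylaxis patients without the outcome: 4302 − 616 = 3686
risk, prophylaxis patients = 167/3531 = 0.04730
risk, no-prophylaxis patients = 616/4302 = 0.14319
RR = 0.04730 / 0.14319 = 0.33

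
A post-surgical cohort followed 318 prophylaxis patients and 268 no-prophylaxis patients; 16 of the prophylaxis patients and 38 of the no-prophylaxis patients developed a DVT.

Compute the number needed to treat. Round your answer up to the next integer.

11

risk, prophylaxis patients = 16/318 = 0.050314
risk, no-prophylaxis patients = 38/268 = 0.141791
absolute risk difference = 0.091477
1 / 0.091477 = 10.932 → round up → 11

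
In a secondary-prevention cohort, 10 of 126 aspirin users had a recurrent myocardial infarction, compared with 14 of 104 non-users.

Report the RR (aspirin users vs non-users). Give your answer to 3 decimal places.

risk, aspirin users = 10/126 = 0.0794
risk, non-users = 14/104 = 0.1346
RR = 0.0794 / 0.1346 = 0.590

RR = 0.590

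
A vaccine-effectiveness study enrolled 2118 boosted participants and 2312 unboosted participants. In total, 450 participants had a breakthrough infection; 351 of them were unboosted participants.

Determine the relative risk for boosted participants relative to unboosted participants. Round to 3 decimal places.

RR = 0.308

boosted participants with the outcome: 450 − 351 = 99
boosted participants without the outcome: 2118 − 99 = 2019
unboosted participants without the outcome: 2312 − 351 = 1961
risk, boosted participants = 99/2118 = 0.04674
risk, unboosted participants = 351/2312 = 0.15182
RR = 0.04674 / 0.15182 = 0.308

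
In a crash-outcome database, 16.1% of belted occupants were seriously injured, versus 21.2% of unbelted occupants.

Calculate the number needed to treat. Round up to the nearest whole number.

NNT: 20

absolute risk difference = 0.051000
1 / 0.051000 = 19.608 → round up → 20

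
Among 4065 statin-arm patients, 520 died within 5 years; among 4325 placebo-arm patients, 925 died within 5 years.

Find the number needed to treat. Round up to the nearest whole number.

12

risk, statin-arm patients = 520/4065 = 0.127921
risk, placebo-arm patients = 925/4325 = 0.213873
absolute risk difference = 0.085952
1 / 0.085952 = 11.634 → round up → 12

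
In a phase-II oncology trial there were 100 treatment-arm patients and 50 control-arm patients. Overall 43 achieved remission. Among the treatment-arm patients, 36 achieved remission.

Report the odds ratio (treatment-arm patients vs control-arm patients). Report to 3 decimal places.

treatment-arm patients without the outcome: 100 − 36 = 64
control-arm patients with the outcome: 43 − 36 = 7
control-arm patients without the outcome: 50 − 7 = 43
odds, treatment-arm patients = 36/64 = 0.5625
odds, control-arm patients = 7/43 = 0.1628
OR = 0.5625 / 0.1628 = 3.455

OR ≈ 3.455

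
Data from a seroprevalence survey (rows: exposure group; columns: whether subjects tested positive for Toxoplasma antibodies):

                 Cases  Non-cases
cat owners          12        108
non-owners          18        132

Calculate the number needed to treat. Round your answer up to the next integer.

NNT = 50

risk, cat owners = 12/120 = 0.100000
risk, non-owners = 18/150 = 0.120000
absolute risk difference = 0.020000
1 / 0.020000 = 50.000 → round up → 50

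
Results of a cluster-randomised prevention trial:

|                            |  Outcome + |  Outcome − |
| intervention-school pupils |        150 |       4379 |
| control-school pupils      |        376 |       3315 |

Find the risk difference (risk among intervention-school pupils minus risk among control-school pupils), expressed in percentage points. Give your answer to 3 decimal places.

risk, intervention-school pupils = 150/4529 = 0.03312
risk, control-school pupils = 376/3691 = 0.10187
risk difference = 0.03312 − 0.10187 = -0.06875 → -6.875 percentage points

-6.875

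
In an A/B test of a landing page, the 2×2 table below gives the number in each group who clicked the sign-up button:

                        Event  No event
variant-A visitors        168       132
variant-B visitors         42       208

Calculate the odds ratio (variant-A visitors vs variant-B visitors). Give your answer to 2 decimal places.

OR = (168 × 208) / (132 × 42) = 34944/5544 ≈ 6.30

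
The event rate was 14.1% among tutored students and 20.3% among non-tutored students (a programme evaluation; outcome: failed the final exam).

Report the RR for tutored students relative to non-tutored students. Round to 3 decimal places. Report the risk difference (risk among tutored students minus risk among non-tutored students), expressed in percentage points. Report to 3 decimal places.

RR = 0.695; RD = -6.200

RR = 0.1410 / 0.2030 = 0.695
risk difference = 0.1410 − 0.2030 = -0.0620 → -6.200 percentage points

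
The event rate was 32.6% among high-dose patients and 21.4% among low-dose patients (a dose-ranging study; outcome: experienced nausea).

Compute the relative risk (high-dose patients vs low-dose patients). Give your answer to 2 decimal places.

RR = 0.3260 / 0.2140 = 1.52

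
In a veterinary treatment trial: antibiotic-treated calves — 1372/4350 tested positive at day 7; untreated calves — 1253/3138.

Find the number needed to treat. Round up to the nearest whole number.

risk, antibiotic-treated calves = 1372/4350 = 0.315402
risk, untreated calves = 1253/3138 = 0.399299
absolute risk difference = 0.083897
1 / 0.083897 = 11.919 → round up → 12

NNT = 12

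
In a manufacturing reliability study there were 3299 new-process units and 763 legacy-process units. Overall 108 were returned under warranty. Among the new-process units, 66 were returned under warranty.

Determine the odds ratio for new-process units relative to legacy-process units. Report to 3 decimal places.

0.350

new-process units without the outcome: 3299 − 66 = 3233
legacy-process units with the outcome: 108 − 66 = 42
legacy-process units without the outcome: 763 − 42 = 721
OR = (66 × 721) / (3233 × 42) = 47586/135786 ≈ 0.350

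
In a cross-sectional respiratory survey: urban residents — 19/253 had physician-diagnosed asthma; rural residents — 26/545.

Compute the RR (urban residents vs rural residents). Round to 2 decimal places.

risk, urban residents = 19/253 = 0.07510
risk, rural residents = 26/545 = 0.04771
RR = 0.07510 / 0.04771 = 1.57

1.57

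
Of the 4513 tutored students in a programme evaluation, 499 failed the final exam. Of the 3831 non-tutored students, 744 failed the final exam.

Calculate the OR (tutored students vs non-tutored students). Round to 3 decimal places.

OR = (499 × 3087) / (4014 × 744) = 1540413/2986416 ≈ 0.516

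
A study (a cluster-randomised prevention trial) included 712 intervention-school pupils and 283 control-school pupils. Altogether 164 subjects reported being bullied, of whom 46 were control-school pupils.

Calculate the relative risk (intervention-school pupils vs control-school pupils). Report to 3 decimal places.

RR = 1.020

intervention-school pupils with the outcome: 164 − 46 = 118
intervention-school pupils without the outcome: 712 − 118 = 594
control-school pupils without the outcome: 283 − 46 = 237
risk, intervention-school pupils = 118/712 = 0.1657
risk, control-school pupils = 46/283 = 0.1625
RR = 0.1657 / 0.1625 = 1.020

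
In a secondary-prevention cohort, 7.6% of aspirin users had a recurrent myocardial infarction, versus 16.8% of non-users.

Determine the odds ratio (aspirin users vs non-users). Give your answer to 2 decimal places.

odds, aspirin users = 0.0760/0.9240 = 0.0823
odds, non-users = 0.1680/0.8320 = 0.2019
OR = 0.0823 / 0.2019 = 0.41

OR ≈ 0.41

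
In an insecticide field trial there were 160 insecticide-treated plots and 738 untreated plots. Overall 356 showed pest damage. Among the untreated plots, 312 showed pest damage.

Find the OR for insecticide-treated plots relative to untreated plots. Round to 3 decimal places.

insecticide-treated plots with the outcome: 356 − 312 = 44
insecticide-treated plots without the outcome: 160 − 44 = 116
untreated plots without the outcome: 738 − 312 = 426
odds, insecticide-treated plots = 44/116 = 0.3793
odds, untreated plots = 312/426 = 0.7324
OR = 0.3793 / 0.7324 = 0.518

OR ≈ 0.518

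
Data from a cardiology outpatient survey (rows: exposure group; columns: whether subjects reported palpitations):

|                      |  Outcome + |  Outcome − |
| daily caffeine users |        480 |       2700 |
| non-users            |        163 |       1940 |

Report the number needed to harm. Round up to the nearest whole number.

risk, daily caffeine users = 480/3180 = 0.150943
risk, non-users = 163/2103 = 0.077508
absolute risk difference = 0.073435
1 / 0.073435 = 13.617 → round up → 14

14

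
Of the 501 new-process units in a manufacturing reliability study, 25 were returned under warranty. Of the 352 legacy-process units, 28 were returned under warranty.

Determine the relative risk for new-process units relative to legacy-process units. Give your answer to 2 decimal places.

0.63

risk, new-process units = 25/501 = 0.04990
risk, legacy-process units = 28/352 = 0.07955
RR = 0.04990 / 0.07955 = 0.63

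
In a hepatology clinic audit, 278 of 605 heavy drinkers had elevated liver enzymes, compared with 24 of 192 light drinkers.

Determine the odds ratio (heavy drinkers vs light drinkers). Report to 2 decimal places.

OR = (278 × 168) / (327 × 24) = 46704/7848 ≈ 5.95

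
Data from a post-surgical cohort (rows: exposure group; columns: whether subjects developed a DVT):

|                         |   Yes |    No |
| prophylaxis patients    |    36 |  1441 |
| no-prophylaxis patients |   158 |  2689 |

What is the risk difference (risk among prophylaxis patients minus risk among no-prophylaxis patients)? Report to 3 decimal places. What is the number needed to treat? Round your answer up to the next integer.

RD = -0.031; NNT = 33

risk, prophylaxis patients = 36/1477 = 0.02437
risk, no-prophylaxis patients = 158/2847 = 0.05550
risk difference = 0.02437 − 0.05550 = -0.031
absolute risk difference = 0.031123
1 / 0.031123 = 32.131 → round up → 33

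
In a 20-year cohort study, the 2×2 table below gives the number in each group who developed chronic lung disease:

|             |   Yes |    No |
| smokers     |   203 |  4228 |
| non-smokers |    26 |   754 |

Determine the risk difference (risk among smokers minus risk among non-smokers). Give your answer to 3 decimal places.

RD ≈ 0.012

risk, smokers = 203/4431 = 0.04581
risk, non-smokers = 26/780 = 0.03333
risk difference = 0.04581 − 0.03333 = 0.012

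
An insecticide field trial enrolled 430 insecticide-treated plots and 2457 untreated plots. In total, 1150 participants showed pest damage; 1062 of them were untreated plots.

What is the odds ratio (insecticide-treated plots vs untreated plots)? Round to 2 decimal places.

insecticide-treated plots with the outcome: 1150 − 1062 = 88
insecticide-treated plots without the outcome: 430 − 88 = 342
untreated plots without the outcome: 2457 − 1062 = 1395
OR = (88 × 1395) / (342 × 1062) = 122760/363204 ≈ 0.34

0.34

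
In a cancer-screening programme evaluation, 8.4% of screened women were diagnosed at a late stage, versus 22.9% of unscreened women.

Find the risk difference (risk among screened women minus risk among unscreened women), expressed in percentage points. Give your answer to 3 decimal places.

RD: -14.500

risk difference = 0.0840 − 0.2290 = -0.1450 → -14.500 percentage points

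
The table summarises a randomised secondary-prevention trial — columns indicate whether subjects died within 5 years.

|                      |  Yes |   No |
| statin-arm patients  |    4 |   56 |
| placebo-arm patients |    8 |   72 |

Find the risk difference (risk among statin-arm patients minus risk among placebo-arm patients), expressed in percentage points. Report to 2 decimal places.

risk, statin-arm patients = 4/60 = 0.0667
risk, placebo-arm patients = 8/80 = 0.1000
risk difference = 0.0667 − 0.1000 = -0.0333 → -3.33 percentage points

RD = -3.33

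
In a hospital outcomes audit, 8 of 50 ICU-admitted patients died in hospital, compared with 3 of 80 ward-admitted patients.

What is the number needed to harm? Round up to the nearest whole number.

risk, ICU-admitted patients = 8/50 = 0.160000
risk, ward-admitted patients = 3/80 = 0.037500
absolute risk difference = 0.122500
1 / 0.122500 = 8.163 → round up → 9

NNH = 9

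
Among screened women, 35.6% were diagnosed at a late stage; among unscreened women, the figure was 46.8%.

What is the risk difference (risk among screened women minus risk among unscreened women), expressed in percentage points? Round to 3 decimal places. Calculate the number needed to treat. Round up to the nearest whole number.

risk difference = 0.3560 − 0.4680 = -0.1120 → -11.200 percentage points
absolute risk difference = 0.112000
1 / 0.112000 = 8.929 → round up → 9

RD = -11.200; NNT = 9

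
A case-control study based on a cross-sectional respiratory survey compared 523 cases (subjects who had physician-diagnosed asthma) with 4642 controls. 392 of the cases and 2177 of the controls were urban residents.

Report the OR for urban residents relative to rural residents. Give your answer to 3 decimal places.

OR = (392 × 2465) / (2177 × 131) = 966280/285187 ≈ 3.388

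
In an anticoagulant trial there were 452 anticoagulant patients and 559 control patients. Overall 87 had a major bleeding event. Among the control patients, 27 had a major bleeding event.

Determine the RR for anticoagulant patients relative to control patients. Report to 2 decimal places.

anticoagulant patients with the outcome: 87 − 27 = 60
anticoagulant patients without the outcome: 452 − 60 = 392
control patients without the outcome: 559 − 27 = 532
risk, anticoagulant patients = 60/452 = 0.13274
risk, control patients = 27/559 = 0.04830
RR = 0.13274 / 0.04830 = 2.75

RR: 2.75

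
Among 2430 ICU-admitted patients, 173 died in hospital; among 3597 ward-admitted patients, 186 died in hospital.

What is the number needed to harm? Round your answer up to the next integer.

NNH: 52

risk, ICU-admitted patients = 173/2430 = 0.071193
risk, ward-admitted patients = 186/3597 = 0.051710
absolute risk difference = 0.019484
1 / 0.019484 = 51.324 → round up → 52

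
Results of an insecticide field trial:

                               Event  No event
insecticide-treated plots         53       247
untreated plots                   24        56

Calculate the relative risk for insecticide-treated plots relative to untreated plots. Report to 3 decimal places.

risk, insecticide-treated plots = 53/300 = 0.1767
risk, untreated plots = 24/80 = 0.3000
RR = 0.1767 / 0.3000 = 0.589

RR = 0.589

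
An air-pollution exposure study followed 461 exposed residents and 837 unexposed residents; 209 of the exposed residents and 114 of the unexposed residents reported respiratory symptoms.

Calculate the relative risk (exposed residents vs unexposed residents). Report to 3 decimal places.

3.329

risk, exposed residents = 209/461 = 0.4534
risk, unexposed residents = 114/837 = 0.1362
RR = 0.4534 / 0.1362 = 3.329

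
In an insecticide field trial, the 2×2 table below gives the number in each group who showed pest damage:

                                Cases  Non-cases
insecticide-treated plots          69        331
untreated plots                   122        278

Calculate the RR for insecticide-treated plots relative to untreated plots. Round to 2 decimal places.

0.57

risk, insecticide-treated plots = 69/400 = 0.1725
risk, untreated plots = 122/400 = 0.3050
RR = 0.1725 / 0.3050 = 0.57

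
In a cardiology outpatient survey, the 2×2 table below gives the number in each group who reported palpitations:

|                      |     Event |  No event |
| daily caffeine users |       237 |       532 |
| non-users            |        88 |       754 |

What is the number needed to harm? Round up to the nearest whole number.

NNH ≈ 5

risk, daily caffeine users = 237/769 = 0.308192
risk, non-users = 88/842 = 0.104513
absolute risk difference = 0.203679
1 / 0.203679 = 4.910 → round up → 5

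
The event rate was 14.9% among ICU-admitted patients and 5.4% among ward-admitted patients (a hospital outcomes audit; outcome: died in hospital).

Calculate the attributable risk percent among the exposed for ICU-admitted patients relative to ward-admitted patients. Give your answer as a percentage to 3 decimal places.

AR% = (0.1490 − 0.0540) / 0.1490 = 0.6376 → 63.758%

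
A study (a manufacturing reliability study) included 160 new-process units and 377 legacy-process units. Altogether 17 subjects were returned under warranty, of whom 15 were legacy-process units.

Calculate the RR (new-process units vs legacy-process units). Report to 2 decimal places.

RR: 0.31

new-process units with the outcome: 17 − 15 = 2
new-process units without the outcome: 160 − 2 = 158
legacy-process units without the outcome: 377 − 15 = 362
risk, new-process units = 2/160 = 0.01250
risk, legacy-process units = 15/377 = 0.03979
RR = 0.01250 / 0.03979 = 0.31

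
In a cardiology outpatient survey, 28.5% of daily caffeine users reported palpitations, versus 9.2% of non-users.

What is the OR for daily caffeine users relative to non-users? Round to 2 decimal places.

odds, daily caffeine users = 0.2850/0.7150 = 0.3986
odds, non-users = 0.0920/0.9080 = 0.1013
OR = 0.3986 / 0.1013 = 3.93

OR = 3.93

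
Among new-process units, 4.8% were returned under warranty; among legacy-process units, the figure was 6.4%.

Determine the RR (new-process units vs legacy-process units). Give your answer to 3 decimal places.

RR = 0.04800 / 0.06400 = 0.750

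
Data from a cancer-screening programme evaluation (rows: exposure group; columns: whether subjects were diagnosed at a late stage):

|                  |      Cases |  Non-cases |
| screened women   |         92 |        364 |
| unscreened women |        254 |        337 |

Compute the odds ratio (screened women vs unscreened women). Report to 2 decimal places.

OR = (92 × 337) / (364 × 254) = 31004/92456 ≈ 0.34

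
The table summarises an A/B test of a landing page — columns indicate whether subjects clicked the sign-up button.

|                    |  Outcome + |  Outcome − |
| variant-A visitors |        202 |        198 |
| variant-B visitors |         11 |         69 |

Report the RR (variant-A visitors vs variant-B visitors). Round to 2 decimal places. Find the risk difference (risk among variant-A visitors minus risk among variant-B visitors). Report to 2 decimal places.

RR = 3.67; RD = 0.37

risk, variant-A visitors = 202/400 = 0.5050
risk, variant-B visitors = 11/80 = 0.1375
RR = 0.5050 / 0.1375 = 3.67
risk difference = 0.5050 − 0.1375 = 0.37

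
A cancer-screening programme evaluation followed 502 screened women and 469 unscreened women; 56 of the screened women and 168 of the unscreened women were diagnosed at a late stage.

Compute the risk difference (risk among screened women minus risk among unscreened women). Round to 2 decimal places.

RD: -0.25

risk, screened women = 56/502 = 0.1116
risk, unscreened women = 168/469 = 0.3582
risk difference = 0.1116 − 0.3582 = -0.25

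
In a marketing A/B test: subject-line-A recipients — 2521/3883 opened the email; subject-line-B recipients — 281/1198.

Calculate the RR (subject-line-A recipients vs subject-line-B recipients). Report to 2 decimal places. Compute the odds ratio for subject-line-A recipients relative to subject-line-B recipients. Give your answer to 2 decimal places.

RR = 2.77; OR = 6.04

risk, subject-line-A recipients = 2521/3883 = 0.6492
risk, subject-line-B recipients = 281/1198 = 0.2346
RR = 0.6492 / 0.2346 = 2.77
odds, subject-line-A recipients = 2521/1362 = 1.8510
odds, subject-line-B recipients = 281/917 = 0.3064
OR = 1.8510 / 0.3064 = 6.04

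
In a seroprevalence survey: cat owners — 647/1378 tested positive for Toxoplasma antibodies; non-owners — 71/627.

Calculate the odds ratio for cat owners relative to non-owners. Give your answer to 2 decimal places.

odds, cat owners = 647/731 = 0.8851
odds, non-owners = 71/556 = 0.1277
OR = 0.8851 / 0.1277 = 6.93

6.93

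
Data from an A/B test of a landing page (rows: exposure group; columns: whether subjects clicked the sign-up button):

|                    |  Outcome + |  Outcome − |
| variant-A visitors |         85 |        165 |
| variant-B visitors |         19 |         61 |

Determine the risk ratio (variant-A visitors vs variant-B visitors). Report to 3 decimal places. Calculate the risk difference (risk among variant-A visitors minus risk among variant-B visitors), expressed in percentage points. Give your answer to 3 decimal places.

risk, variant-A visitors = 85/250 = 0.3400
risk, variant-B visitors = 19/80 = 0.2375
RR = 0.3400 / 0.2375 = 1.432
risk difference = 0.3400 − 0.2375 = 0.1025 → 10.250 percentage points

RR = 1.432; RD = 10.250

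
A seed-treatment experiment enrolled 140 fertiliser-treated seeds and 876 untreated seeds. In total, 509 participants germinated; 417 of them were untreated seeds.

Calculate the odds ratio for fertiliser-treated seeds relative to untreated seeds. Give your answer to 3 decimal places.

fertiliser-treated seeds with the outcome: 509 − 417 = 92
fertiliser-treated seeds without the outcome: 140 − 92 = 48
untreated seeds without the outcome: 876 − 417 = 459
OR = (92 × 459) / (48 × 417) = 42228/20016 ≈ 2.110

OR = 2.110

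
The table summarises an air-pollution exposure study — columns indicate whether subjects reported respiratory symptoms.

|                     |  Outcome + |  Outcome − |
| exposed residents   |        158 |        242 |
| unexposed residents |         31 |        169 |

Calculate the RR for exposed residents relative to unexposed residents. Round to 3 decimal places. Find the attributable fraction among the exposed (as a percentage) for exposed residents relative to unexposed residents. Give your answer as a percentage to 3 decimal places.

risk, exposed residents = 158/400 = 0.3950
risk, unexposed residents = 31/200 = 0.1550
RR = 0.3950 / 0.1550 = 2.548
AR% = (0.3950 − 0.1550) / 0.3950 = 0.6076 → 60.759%

RR = 2.548; AR% = 60.759%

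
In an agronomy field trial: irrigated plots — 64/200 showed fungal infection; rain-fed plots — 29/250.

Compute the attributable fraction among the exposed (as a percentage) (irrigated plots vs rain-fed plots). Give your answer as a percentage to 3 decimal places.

risk, irrigated plots = 64/200 = 0.3200
risk, rain-fed plots = 29/250 = 0.1160
AR% = (0.3200 − 0.1160) / 0.3200 = 0.6375 → 63.750%

AR% = 63.750%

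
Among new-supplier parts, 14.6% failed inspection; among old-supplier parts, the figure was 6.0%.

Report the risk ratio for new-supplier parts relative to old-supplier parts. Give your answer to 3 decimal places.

RR = 0.1460 / 0.0600 = 2.433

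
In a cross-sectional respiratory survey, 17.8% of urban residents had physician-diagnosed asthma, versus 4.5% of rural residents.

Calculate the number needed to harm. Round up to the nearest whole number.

absolute risk difference = 0.133000
1 / 0.133000 = 7.519 → round up → 8

8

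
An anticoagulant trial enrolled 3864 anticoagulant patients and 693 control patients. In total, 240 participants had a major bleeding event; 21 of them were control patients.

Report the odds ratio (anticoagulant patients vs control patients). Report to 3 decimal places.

OR ≈ 1.923

anticoagulant patients with the outcome: 240 − 21 = 219
anticoagulant patients without the outcome: 3864 − 219 = 3645
control patients without the outcome: 693 − 21 = 672
odds, anticoagulant patients = 219/3645 = 0.06008
odds, control patients = 21/672 = 0.03125
OR = 0.06008 / 0.03125 = 1.923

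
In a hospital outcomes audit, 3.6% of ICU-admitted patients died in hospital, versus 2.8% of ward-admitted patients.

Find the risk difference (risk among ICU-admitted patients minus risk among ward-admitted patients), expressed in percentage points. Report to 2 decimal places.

RD ≈ 0.80

risk difference = 0.03600 − 0.02800 = 0.00800 → 0.80 percentage points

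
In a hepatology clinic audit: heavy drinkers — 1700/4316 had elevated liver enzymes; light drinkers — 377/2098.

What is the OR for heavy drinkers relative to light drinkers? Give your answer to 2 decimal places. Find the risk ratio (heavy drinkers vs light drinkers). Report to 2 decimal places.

OR = 2.97; RR = 2.19

OR = (1700 × 1721) / (2616 × 377) = 2925700/986232 ≈ 2.97
risk, heavy drinkers = 1700/4316 = 0.3939
risk, light drinkers = 377/2098 = 0.1797
RR = 0.3939 / 0.1797 = 2.19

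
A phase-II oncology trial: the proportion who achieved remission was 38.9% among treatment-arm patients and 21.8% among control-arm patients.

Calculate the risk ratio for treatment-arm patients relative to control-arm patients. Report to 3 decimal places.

RR = 0.3890 / 0.2180 = 1.784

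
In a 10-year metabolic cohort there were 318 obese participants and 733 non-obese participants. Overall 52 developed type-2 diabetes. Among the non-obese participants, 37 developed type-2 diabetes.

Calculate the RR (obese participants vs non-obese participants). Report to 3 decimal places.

obese participants with the outcome: 52 − 37 = 15
obese participants without the outcome: 318 − 15 = 303
non-obese participants without the outcome: 733 − 37 = 696
risk, obese participants = 15/318 = 0.04717
risk, non-obese participants = 37/733 = 0.05048
RR = 0.04717 / 0.05048 = 0.934

RR ≈ 0.934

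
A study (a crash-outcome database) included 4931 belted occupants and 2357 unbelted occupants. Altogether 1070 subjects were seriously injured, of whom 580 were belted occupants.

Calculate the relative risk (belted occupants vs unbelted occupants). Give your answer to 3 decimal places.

0.566

belted occupants without the outcome: 4931 − 580 = 4351
unbelted occupants with the outcome: 1070 − 580 = 490
unbelted occupants without the outcome: 2357 − 490 = 1867
risk, belted occupants = 580/4931 = 0.1176
risk, unbelted occupants = 490/2357 = 0.2079
RR = 0.1176 / 0.2079 = 0.566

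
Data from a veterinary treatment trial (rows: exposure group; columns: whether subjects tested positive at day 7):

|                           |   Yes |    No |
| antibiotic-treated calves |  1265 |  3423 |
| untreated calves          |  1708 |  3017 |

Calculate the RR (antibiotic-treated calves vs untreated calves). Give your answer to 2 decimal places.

risk, antibiotic-treated calves = 1265/4688 = 0.2698
risk, untreated calves = 1708/4725 = 0.3615
RR = 0.2698 / 0.3615 = 0.75

0.75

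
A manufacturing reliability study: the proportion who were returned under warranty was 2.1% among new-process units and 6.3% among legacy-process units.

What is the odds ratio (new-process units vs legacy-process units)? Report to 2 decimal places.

odds, new-process units = 0.02100/0.97900 = 0.02145
odds, legacy-process units = 0.06300/0.93700 = 0.06724
OR = 0.02145 / 0.06724 = 0.32

0.32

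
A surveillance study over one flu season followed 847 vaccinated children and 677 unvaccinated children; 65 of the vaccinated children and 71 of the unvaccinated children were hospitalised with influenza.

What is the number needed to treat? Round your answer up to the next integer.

risk, vaccinated children = 65/847 = 0.076741
risk, unvaccinated children = 71/677 = 0.104874
absolute risk difference = 0.028133
1 / 0.028133 = 35.545 → round up → 36

36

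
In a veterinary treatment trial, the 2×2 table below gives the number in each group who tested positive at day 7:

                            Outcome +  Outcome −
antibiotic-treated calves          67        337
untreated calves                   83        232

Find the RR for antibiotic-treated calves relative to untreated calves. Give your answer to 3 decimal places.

RR ≈ 0.629

risk, antibiotic-treated calves = 67/404 = 0.1658
risk, untreated calves = 83/315 = 0.2635
RR = 0.1658 / 0.2635 = 0.629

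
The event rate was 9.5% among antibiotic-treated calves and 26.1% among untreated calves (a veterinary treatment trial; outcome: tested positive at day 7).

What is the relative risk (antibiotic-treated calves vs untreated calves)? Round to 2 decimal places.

RR = 0.0950 / 0.2610 = 0.36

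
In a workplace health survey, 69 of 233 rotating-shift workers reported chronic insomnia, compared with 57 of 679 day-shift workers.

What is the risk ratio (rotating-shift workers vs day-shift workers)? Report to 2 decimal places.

risk, rotating-shift workers = 69/233 = 0.2961
risk, day-shift workers = 57/679 = 0.0839
RR = 0.2961 / 0.0839 = 3.53

RR = 3.53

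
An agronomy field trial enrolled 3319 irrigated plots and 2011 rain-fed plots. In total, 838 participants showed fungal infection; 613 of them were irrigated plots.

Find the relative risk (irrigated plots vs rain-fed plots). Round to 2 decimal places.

1.65

irrigated plots without the outcome: 3319 − 613 = 2706
rain-fed plots with the outcome: 838 − 613 = 225
rain-fed plots without the outcome: 2011 − 225 = 1786
risk, irrigated plots = 613/3319 = 0.1847
risk, rain-fed plots = 225/2011 = 0.1119
RR = 0.1847 / 0.1119 = 1.65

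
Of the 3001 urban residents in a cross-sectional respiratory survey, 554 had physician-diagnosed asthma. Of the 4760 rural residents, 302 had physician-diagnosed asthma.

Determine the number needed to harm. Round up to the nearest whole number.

risk, urban residents = 554/3001 = 0.184605
risk, rural residents = 302/4760 = 0.063445
absolute risk difference = 0.121160
1 / 0.121160 = 8.254 → round up → 9

NNH ≈ 9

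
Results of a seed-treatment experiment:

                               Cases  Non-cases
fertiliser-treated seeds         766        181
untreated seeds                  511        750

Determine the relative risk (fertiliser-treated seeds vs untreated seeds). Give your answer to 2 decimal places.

risk, fertiliser-treated seeds = 766/947 = 0.8089
risk, untreated seeds = 511/1261 = 0.4052
RR = 0.8089 / 0.4052 = 2.00

2.00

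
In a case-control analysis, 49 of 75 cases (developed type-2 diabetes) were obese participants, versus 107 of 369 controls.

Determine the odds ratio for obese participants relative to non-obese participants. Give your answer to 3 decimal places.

OR = (49 × 262) / (107 × 26) = 12838/2782 ≈ 4.615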